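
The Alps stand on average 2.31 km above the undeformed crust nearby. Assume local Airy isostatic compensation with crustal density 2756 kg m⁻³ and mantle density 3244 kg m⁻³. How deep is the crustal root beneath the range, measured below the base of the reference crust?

By Archimedes' principle applied to the lithosphere: the weight of the topography is balanced by the buoyancy of the root, ρ_c h = (ρ_m − ρ_c) r.
r = h · ρ_c / (ρ_m − ρ_c) = 2.31 km × 2756 / (3244 − 2756) = 13 km.

13 km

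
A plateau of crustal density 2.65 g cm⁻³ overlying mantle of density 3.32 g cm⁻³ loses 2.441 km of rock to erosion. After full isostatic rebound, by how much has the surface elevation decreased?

Rebound u = e ρ_c/ρ_m = 2.441 km × 2.65/3.32 = 1.948 km.
Net surface drop = e − u = 2.441 km − 1.948 km = e (ρ_m − ρ_c)/ρ_m = 0.493 km.

0.493 km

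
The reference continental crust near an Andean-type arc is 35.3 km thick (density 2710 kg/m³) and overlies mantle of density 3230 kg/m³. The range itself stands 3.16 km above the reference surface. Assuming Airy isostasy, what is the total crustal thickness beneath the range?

Root depth r = h ρ_c / (ρ_m − ρ_c) = 3.16 km × 2710 / 520 = 16.47 km.
Total thickness = T + h + r = 35.3 km + 3.16 km + 16.47 km = 54.9 km.

54.9 km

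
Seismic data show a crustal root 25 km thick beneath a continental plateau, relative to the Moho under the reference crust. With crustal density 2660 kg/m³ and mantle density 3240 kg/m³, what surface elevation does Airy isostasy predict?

5.45 km

Equating mass per unit area of the two columns: ρ_c h = (ρ_m − ρ_c) r.
h = r (ρ_m − ρ_c) / ρ_c = 25 km × (3240 − 2660) / 2660 = 5.45 km.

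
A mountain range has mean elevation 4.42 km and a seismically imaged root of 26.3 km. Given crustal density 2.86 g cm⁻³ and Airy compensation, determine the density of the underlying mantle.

3.34 g cm⁻³

Airy balance: ρ_c h = (ρ_m − ρ_c) r → ρ_m = ρ_c (1 + h/r).
ρ_m = 2.86 × (1 + 4.42 km/26.3 km) = 3.34 g cm⁻³.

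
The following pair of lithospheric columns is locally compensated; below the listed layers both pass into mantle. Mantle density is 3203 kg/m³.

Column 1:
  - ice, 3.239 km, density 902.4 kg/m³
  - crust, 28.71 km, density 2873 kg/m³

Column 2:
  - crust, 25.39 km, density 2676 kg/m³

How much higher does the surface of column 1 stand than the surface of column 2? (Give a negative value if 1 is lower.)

For any compensation level in the mantle, the mantle terms cancel and isostasy reduces to e = (Σt_1 − Σt_2) − (Σ(ρt)_1 − Σ(ρt)_2) / ρ_m.
Σt_1 = 31.949 km; Σt_2 = 25.39 km; Σ(ρt)_1 = 85406.7036; Σ(ρt)_2 = 67943.64 (in km·kg/m³).
e = (31.949 − 25.39) − (85406.7036 − 67943.64) / 3203 = 1.11 km.

1.11 km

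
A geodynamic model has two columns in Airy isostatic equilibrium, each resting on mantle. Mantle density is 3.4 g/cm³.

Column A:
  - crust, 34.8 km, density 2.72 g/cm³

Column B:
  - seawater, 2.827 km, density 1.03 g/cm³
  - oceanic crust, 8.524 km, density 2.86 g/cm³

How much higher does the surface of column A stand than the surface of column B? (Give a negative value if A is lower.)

For any compensation level in the mantle, the mantle terms cancel and isostasy reduces to e = (Σt_A − Σt_B) − (Σ(ρt)_A − Σ(ρt)_B) / ρ_m.
Σt_A = 34.8 km; Σt_B = 11.351 km; Σ(ρt)_A = 94.656; Σ(ρt)_B = 27.29045 (in km·g/cm³).
e = (34.8 − 11.351) − (94.656 − 27.29045) / 3.4 = 3.64 km.

3.64 km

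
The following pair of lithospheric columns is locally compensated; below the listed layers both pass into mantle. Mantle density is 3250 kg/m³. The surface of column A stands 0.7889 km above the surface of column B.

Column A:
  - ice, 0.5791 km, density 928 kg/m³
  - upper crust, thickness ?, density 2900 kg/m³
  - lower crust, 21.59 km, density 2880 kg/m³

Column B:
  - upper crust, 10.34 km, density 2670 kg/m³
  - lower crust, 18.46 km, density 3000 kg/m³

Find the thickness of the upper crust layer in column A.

Take the compensation level at the base of the deeper column (depth z_c below the surface of column A) and equate Σ ρ_i t_i down to z_c; mantle fills any gap and the z_c terms cancel.
Column A: 0.5791×928 + x×2900 + 21.59×2880 + (z_c − 22.1691 − x)×3250
Column B: 0.7889×0 + 10.34×2670 + 18.46×3000 + (z_c − 0.7889 − 28.8)×3250
The z_c×3250 term appears on both sides and cancels. Collect the known terms of each column as K = Σ(ρt)_known − 3250 × (depth of known layers): K_A = 62716.6048 − 3250×22.1691 = −9332.9702; K_B = 82987.8 − 3250×(0.7889 + 28.8) = −13176.125.
Balance: K_A − x×(3250 − 2900) = K_B, so x = (K_A − K_B)/(3250 − 2900) = 3843.15/350 = 11 km.

11 km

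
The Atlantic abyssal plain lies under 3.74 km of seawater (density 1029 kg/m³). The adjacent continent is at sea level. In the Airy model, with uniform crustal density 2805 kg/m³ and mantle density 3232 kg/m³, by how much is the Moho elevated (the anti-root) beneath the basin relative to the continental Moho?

15.6 km

Equating mass per unit area of the two columns: replacing crust with seawater at the top is compensated by replacing crust with mantle at the base: d (ρ_c − ρ_w) = a (ρ_m − ρ_c).
a = d (ρ_c − ρ_w)/(ρ_m − ρ_c) = 3.74 km × 1776/427 = 15.6 km.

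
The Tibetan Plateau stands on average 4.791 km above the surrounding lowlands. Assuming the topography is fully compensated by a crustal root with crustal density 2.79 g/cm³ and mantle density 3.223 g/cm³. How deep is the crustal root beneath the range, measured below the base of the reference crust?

In Airy isostatic equilibrium: the weight of the topography is balanced by the buoyancy of the root, ρ_c h = (ρ_m − ρ_c) r.
r = h · ρ_c / (ρ_m − ρ_c) = 4.791 km × 2.79 / (3.223 − 2.79) = 30.9 km.

30.9 km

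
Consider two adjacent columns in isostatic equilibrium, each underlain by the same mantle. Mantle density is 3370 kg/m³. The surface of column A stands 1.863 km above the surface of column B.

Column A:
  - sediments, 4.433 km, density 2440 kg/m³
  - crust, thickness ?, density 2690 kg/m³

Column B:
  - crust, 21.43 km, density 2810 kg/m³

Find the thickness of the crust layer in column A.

20.8 km

Take the compensation level at the base of the deeper column (depth z_c below the surface of column A) and equate Σ ρ_i t_i down to z_c; mantle fills any gap and the z_c terms cancel.
Column A: 4.433×2440 + x×2690 + (z_c − 4.433 − x)×3370
Column B: 1.863×0 + 21.43×2810 + (z_c − 1.863 − 21.43)×3370
The z_c×3370 term appears on both sides and cancels. Collect the known terms of each column as K = Σ(ρt)_known − 3370 × (depth of known layers): K_A = 10816.52 − 3370×4.433 = −4122.69; K_B = 60218.3 − 3370×(1.863 + 21.43) = −18279.11.
Balance: K_A − x×(3370 − 2690) = K_B, so x = (K_A − K_B)/(3370 − 2690) = 14156.4/680 = 20.8 km.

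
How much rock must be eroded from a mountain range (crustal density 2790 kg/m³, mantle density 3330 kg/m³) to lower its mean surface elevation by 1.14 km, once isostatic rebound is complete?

7.03 km

Net drop Δ = e − u = e − e ρ_c/ρ_m = e (ρ_m − ρ_c)/ρ_m.
e = Δ ρ_m/(ρ_m − ρ_c) = 1.14 km × 3330/540 = 7.03 km.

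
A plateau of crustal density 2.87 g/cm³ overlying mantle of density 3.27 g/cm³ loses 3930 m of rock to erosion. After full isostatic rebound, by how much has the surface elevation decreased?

481 m

Rebound u = e ρ_c/ρ_m = 3930 m × 2.87/3.27 = 3449 m.
Net surface drop = e − u = 3930 m − 3449 m = e (ρ_m − ρ_c)/ρ_m = 481 m.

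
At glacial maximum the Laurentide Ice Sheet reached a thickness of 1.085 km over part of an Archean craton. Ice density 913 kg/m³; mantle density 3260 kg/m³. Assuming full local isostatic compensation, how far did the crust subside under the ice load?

Isostatic balance requires: the ice load ρ_ice t is balanced by mantle displaced below, ρ_m s.
s = t ρ_ice / ρ_m = 1.085 km × 913/3260 = 0.304 km.

0.304 km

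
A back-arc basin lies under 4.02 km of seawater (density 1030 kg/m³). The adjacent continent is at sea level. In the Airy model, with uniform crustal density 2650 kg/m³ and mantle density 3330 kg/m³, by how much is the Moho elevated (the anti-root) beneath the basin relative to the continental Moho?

9.58 km

Balancing pressure at the compensation depth: replacing crust with seawater at the top is compensated by replacing crust with mantle at the base: d (ρ_c − ρ_w) = a (ρ_m − ρ_c).
a = d (ρ_c − ρ_w)/(ρ_m − ρ_c) = 4.02 km × 1620/680 = 9.58 km.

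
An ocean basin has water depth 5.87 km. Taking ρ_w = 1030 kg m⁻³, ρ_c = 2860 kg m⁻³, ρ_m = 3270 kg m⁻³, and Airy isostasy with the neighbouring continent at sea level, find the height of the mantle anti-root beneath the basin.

26.2 km

Balancing pressure at the compensation depth: replacing crust with seawater at the top is compensated by replacing crust with mantle at the base: d (ρ_c − ρ_w) = a (ρ_m − ρ_c).
a = d (ρ_c − ρ_w)/(ρ_m − ρ_c) = 5.87 km × 1830/410 = 26.2 km.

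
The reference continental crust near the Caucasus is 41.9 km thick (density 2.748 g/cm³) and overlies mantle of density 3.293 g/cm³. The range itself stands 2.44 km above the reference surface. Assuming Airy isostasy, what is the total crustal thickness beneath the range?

Root depth r = h ρ_c / (ρ_m − ρ_c) = 2.44 km × 2.748 / 0.545 = 12.3 km.
Total thickness = T + h + r = 41.9 km + 2.44 km + 12.3 km = 56.6 km.

56.6 km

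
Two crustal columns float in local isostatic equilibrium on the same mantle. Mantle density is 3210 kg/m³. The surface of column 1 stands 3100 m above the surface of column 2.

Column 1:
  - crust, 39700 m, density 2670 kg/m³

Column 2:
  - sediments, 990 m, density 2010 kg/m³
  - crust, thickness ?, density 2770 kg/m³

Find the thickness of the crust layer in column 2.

Take the compensation level at the base of the deeper column (depth z_c below the surface of column 1) and equate Σ ρ_i t_i down to z_c; mantle fills any gap and the z_c terms cancel.
Column 1: 39700×2670 + (z_c − 39700)×3210
Column 2: 3100×0 + 990×2010 + x×2770 + (z_c − 3100 − 990 − x)×3210
The z_c×3210 term appears on both sides and cancels. Collect the known terms of each column as K = Σ(ρt)_known − 3210 × (depth of known layers): K_1 = 105999000 − 3210×39700 = −21438000; K_2 = 1989900 − 3210×(3100 + 990) = −11139000.
Balance: K_1 = K_2 − x×(3210 − 2770), so x = (K_2 − K_1)/(3210 − 2770) = 10299000/440 = 23400 m.

23400 m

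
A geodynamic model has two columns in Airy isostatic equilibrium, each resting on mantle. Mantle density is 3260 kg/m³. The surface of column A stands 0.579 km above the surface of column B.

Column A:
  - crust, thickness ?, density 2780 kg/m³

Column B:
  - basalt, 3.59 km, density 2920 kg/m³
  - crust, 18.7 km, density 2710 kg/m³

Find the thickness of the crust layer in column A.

Take the compensation level at the base of the deeper column (depth z_c below the surface of column A) and equate Σ ρ_i t_i down to z_c; mantle fills any gap and the z_c terms cancel.
Column A: x×2780 + (z_c − 0 − x)×3260
Column B: 0.579×0 + 3.59×2920 + 18.7×2710 + (z_c − 0.579 − 22.29)×3260
The z_c×3260 term appears on both sides and cancels. Collect the known terms of each column as K = Σ(ρt)_known − 3260 × (depth of known layers): K_A = 0 − 3260×0 = 0; K_B = 61159.8 − 3260×(0.579 + 22.29) = −13393.14.
Balance: K_A − x×(3260 − 2780) = K_B, so x = (K_A − K_B)/(3260 − 2780) = 13393.1/480 = 27.9 km.

27.9 km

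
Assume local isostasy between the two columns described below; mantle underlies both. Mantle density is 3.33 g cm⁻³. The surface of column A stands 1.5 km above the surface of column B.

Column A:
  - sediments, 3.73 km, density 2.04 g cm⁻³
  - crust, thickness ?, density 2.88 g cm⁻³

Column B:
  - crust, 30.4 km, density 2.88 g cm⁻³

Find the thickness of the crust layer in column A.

30.8 km

Take the compensation level at the base of the deeper column (depth z_c below the surface of column A) and equate Σ ρ_i t_i down to z_c; mantle fills any gap and the z_c terms cancel.
Column A: 3.73×2.04 + x×2.88 + (z_c − 3.73 − x)×3.33
Column B: 1.5×0 + 30.4×2.88 + (z_c − 1.5 − 30.4)×3.33
The z_c×3.33 term appears on both sides and cancels. Collect the known terms of each column as K = Σ(ρt)_known − 3.33 × (depth of known layers): K_A = 7.6092 − 3.33×3.73 = −4.8117; K_B = 87.552 − 3.33×(1.5 + 30.4) = −18.675.
Balance: K_A − x×(3.33 − 2.88) = K_B, so x = (K_A − K_B)/(3.33 − 2.88) = 13.8633/0.45 = 30.8 km.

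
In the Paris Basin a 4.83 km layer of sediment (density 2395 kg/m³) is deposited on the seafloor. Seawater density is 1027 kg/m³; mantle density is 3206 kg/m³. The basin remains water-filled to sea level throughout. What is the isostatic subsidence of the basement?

3.03 km

Submarine loading: the sediment displaces seawater, and the subsidence is in turn flooded, so s (ρ_m − ρ_w) = t (ρ_sed − ρ_w).
s = 4.83 km × (2395 − 1027) / (3206 − 1027) = 3.03 km.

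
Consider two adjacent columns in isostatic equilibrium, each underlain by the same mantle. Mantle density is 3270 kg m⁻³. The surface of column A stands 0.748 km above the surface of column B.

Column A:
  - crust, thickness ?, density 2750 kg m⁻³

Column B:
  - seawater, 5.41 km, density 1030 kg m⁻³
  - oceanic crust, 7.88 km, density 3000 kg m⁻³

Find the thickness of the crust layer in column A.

32.1 km

Take the compensation level at the base of the deeper column (depth z_c below the surface of column A) and equate Σ ρ_i t_i down to z_c; mantle fills any gap and the z_c terms cancel.
Column A: x×2750 + (z_c − 0 − x)×3270
Column B: 0.748×0 + 5.41×1030 + 7.88×3000 + (z_c − 0.748 − 13.29)×3270
The z_c×3270 term appears on both sides and cancels. Collect the known terms of each column as K = Σ(ρt)_known − 3270 × (depth of known layers): K_A = 0 − 3270×0 = 0; K_B = 29212.3 − 3270×(0.748 + 13.29) = −16691.96.
Balance: K_A − x×(3270 − 2750) = K_B, so x = (K_A − K_B)/(3270 − 2750) = 16692/520 = 32.1 km.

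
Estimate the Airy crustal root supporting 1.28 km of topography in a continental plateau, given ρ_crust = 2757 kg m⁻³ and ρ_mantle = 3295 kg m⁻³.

6.56 km

In Airy isostatic equilibrium: the weight of the topography is balanced by the buoyancy of the root, ρ_c h = (ρ_m − ρ_c) r.
r = h · ρ_c / (ρ_m − ρ_c) = 1.28 km × 2757 / (3295 − 2757) = 6.56 km.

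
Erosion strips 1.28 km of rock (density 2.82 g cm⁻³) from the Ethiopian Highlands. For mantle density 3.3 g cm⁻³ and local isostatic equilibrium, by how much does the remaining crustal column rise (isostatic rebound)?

1.09 km

Unloading: uplift u = e ρ_c/ρ_m = 1.28 km × 2.82/3.3 = 1.09 km.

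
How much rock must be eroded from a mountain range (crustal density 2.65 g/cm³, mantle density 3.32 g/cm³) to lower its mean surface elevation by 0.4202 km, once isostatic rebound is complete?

Net drop Δ = e − u = e − e ρ_c/ρ_m = e (ρ_m − ρ_c)/ρ_m.
e = Δ ρ_m/(ρ_m − ρ_c) = 0.4202 km × 3.32/0.67 = 2.08 km.

2.08 km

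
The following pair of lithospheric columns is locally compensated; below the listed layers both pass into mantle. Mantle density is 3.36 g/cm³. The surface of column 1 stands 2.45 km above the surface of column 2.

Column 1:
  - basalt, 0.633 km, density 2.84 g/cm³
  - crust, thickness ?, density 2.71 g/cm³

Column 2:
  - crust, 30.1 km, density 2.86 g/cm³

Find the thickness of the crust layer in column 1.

35.3 km

Take the compensation level at the base of the deeper column (depth z_c below the surface of column 1) and equate Σ ρ_i t_i down to z_c; mantle fills any gap and the z_c terms cancel.
Column 1: 0.633×2.84 + x×2.71 + (z_c − 0.633 − x)×3.36
Column 2: 2.45×0 + 30.1×2.86 + (z_c − 2.45 − 30.1)×3.36
The z_c×3.36 term appears on both sides and cancels. Collect the known terms of each column as K = Σ(ρt)_known − 3.36 × (depth of known layers): K_1 = 1.79772 − 3.36×0.633 = −0.32916; K_2 = 86.086 − 3.36×(2.45 + 30.1) = −23.282.
Balance: K_1 − x×(3.36 − 2.71) = K_2, so x = (K_1 − K_2)/(3.36 − 2.71) = 22.9528/0.65 = 35.3 km.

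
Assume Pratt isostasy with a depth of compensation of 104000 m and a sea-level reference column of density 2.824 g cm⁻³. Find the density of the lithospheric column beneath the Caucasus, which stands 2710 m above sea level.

Pratt balance: ρ_ref D = ρ (D + h).
ρ = ρ_ref D/(D + h) = 2.824 × 104000 m/(104000 m + 2710 m) = 2.75 g cm⁻³.

2.75 g cm⁻³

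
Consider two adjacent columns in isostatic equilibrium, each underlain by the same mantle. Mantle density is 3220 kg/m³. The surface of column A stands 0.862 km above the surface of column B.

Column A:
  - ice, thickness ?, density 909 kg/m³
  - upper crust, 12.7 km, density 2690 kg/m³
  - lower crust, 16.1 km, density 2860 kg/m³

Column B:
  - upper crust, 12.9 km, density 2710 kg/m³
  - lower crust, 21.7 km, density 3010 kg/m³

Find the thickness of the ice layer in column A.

0.599 km

Take the compensation level at the base of the deeper column (depth z_c below the surface of column A) and equate Σ ρ_i t_i down to z_c; mantle fills any gap and the z_c terms cancel.
Column A: x×909 + 12.7×2690 + 16.1×2860 + (z_c − 28.8 − x)×3220
Column B: 0.862×0 + 12.9×2710 + 21.7×3010 + (z_c − 0.862 − 34.6)×3220
The z_c×3220 term appears on both sides and cancels. Collect the known terms of each column as K = Σ(ρt)_known − 3220 × (depth of known layers): K_A = 80209 − 3220×28.8 = −12527; K_B = 100276 − 3220×(0.862 + 34.6) = −13911.64.
Balance: K_A − x×(3220 − 909) = K_B, so x = (K_A − K_B)/(3220 − 909) = 1384.64/2311 = 0.599 km.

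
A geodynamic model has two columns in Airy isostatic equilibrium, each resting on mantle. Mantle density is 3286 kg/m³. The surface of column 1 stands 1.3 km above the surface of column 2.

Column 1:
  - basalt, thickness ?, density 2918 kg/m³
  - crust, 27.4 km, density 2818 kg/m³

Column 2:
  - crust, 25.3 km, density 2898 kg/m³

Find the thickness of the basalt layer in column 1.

3.44 km

Take the compensation level at the base of the deeper column (depth z_c below the surface of column 1) and equate Σ ρ_i t_i down to z_c; mantle fills any gap and the z_c terms cancel.
Column 1: x×2918 + 27.4×2818 + (z_c − 27.4 − x)×3286
Column 2: 1.3×0 + 25.3×2898 + (z_c − 1.3 − 25.3)×3286
The z_c×3286 term appears on both sides and cancels. Collect the known terms of each column as K = Σ(ρt)_known − 3286 × (depth of known layers): K_1 = 77213.2 − 3286×27.4 = −12823.2; K_2 = 73319.4 − 3286×(1.3 + 25.3) = −14088.2.
Balance: K_1 − x×(3286 − 2918) = K_2, so x = (K_1 − K_2)/(3286 − 2918) = 1265/368 = 3.44 km.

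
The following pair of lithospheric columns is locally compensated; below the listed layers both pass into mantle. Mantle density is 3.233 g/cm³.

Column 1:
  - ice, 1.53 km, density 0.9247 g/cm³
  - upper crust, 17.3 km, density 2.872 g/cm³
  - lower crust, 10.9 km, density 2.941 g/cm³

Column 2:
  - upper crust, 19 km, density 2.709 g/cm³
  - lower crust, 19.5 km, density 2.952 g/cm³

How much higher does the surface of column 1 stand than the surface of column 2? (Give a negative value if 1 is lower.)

For any compensation level in the mantle, the mantle terms cancel and isostasy reduces to e = (Σt_1 − Σt_2) − (Σ(ρt)_1 − Σ(ρt)_2) / ρ_m.
Σt_1 = 29.73 km; Σt_2 = 38.5 km; Σ(ρt)_1 = 83.157291; Σ(ρt)_2 = 109.035 (in km·g/cm³).
e = (29.73 − 38.5) − (83.157291 − 109.035) / 3.233 = −0.766 km.

−0.766 km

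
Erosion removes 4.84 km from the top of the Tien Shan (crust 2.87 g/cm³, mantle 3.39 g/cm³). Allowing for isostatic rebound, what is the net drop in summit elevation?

Rebound u = e ρ_c/ρ_m = 4.84 km × 2.87/3.39 = 4.098 km.
Net surface drop = e − u = 4.84 km − 4.098 km = e (ρ_m − ρ_c)/ρ_m = 0.742 km.

0.742 km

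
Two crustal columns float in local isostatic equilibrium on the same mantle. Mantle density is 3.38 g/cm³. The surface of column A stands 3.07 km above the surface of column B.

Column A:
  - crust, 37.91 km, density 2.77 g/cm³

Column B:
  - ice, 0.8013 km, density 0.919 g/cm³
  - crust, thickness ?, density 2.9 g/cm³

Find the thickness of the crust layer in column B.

22.5 km

Take the compensation level at the base of the deeper column (depth z_c below the surface of column A) and equate Σ ρ_i t_i down to z_c; mantle fills any gap and the z_c terms cancel.
Column A: 37.91×2.77 + (z_c − 37.91)×3.38
Column B: 3.07×0 + 0.8013×0.919 + x×2.9 + (z_c − 3.07 − 0.8013 − x)×3.38
The z_c×3.38 term appears on both sides and cancels. Collect the known terms of each column as K = Σ(ρt)_known − 3.38 × (depth of known layers): K_A = 105.0107 − 3.38×37.91 = −23.1251; K_B = 0.7363947 − 3.38×(3.07 + 0.8013) = −12.3485993.
Balance: K_A = K_B − x×(3.38 − 2.9), so x = (K_B − K_A)/(3.38 − 2.9) = 10.7765/0.48 = 22.5 km.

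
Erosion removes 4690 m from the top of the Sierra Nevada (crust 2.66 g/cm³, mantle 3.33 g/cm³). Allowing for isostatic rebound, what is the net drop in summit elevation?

944 m

Rebound u = e ρ_c/ρ_m = 4690 m × 2.66/3.33 = 3746 m.
Net surface drop = e − u = 4690 m − 3746 m = e (ρ_m − ρ_c)/ρ_m = 944 m.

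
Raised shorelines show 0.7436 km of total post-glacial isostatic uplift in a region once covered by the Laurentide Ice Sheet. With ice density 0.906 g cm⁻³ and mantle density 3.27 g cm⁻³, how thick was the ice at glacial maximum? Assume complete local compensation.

2.68 km

u = t ρ_ice/ρ_m → t = u ρ_m/ρ_ice = 0.7436 km × 3.27/0.906 = 2.68 km.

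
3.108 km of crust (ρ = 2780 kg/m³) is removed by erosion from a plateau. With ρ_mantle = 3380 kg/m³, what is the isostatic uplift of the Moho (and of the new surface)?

2.56 km

Unloading: uplift u = e ρ_c/ρ_m = 3.108 km × 2780/3380 = 2.56 km.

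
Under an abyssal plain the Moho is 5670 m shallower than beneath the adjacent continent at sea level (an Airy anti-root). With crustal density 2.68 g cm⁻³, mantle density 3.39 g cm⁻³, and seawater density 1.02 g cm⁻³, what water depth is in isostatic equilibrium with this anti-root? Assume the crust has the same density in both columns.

2430 m

Replacing a thickness d of crust by seawater at the top must be balanced by replacing crust with mantle at the base: d (ρ_c − ρ_w) = a (ρ_m − ρ_c).
d = a (ρ_m − ρ_c)/(ρ_c − ρ_w) = 5670 m × 0.71/1.66 = 2430 m.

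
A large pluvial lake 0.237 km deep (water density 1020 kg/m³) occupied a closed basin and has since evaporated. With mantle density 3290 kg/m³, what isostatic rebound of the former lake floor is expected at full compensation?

u = d ρ_w/ρ_m = 0.237 km × 1020/3290 = 0.0735 km.

0.0735 km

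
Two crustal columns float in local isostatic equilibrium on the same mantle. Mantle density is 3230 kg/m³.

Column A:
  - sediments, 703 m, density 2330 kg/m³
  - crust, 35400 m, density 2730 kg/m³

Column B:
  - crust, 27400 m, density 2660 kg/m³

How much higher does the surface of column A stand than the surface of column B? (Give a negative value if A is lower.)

For any compensation level in the mantle, the mantle terms cancel and isostasy reduces to e = (Σt_A − Σt_B) − (Σ(ρt)_A − Σ(ρt)_B) / ρ_m.
Σt_A = 36103 m; Σt_B = 27400 m; Σ(ρt)_A = 98279990; Σ(ρt)_B = 72884000 (in m·kg/m³).
e = (36103 − 27400) − (98279990 − 72884000) / 3230 = 840 m.

840 m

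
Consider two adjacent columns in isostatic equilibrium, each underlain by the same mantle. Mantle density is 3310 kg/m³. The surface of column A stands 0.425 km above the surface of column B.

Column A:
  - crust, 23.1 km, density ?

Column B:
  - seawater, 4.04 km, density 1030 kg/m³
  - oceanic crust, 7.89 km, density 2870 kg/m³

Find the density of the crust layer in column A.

2700 kg/m³

Take the compensation level at the base of the deeper column (depth z_c below the surface of column A) and equate Σ ρ_i t_i down to z_c; mantle fills any gap and the z_c terms cancel.
Column A: 23.1×ρ + (z_c − 23.1)×3310
Column B: 0.425×0 + 4.04×1030 + 7.89×2870 + (z_c − 0.425 − 11.93)×3310
The z_c×3310 term appears on both sides and cancels. Collect the known terms of each column as K = Σ(ρt)_known − 3310 × (depth of known layers): K_A = 0 − 3310×23.1 = −76461; K_B = 26805.5 − 3310×(0.425 + 11.93) = −14089.55.
Balance: K_A + 23.1×ρ = K_B, so ρ = (K_B − K_A)/23.1 = 62371.5/23.1 = 2700 kg/m³.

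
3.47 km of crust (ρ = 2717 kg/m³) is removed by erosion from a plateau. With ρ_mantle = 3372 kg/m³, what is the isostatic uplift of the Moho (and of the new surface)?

Unloading: uplift u = e ρ_c/ρ_m = 3.47 km × 2717/3372 = 2.8 km.

2.8 km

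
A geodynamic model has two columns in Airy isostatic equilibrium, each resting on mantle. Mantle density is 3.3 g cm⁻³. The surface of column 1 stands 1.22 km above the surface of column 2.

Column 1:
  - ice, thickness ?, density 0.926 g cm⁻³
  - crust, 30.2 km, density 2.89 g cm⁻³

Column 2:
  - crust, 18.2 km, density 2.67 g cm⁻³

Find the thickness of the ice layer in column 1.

Take the compensation level at the base of the deeper column (depth z_c below the surface of column 1) and equate Σ ρ_i t_i down to z_c; mantle fills any gap and the z_c terms cancel.
Column 1: x×0.926 + 30.2×2.89 + (z_c − 30.2 − x)×3.3
Column 2: 1.22×0 + 18.2×2.67 + (z_c − 1.22 − 18.2)×3.3
The z_c×3.3 term appears on both sides and cancels. Collect the known terms of each column as K = Σ(ρt)_known − 3.3 × (depth of known layers): K_1 = 87.278 − 3.3×30.2 = −12.382; K_2 = 48.594 − 3.3×(1.22 + 18.2) = −15.492.
Balance: K_1 − x×(3.3 − 0.926) = K_2, so x = (K_1 − K_2)/(3.3 − 0.926) = 3.11/2.374 = 1.31 km.

1.31 km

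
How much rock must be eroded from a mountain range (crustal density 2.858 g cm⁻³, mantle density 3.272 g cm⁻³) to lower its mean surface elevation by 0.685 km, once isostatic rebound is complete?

Net drop Δ = e − u = e − e ρ_c/ρ_m = e (ρ_m − ρ_c)/ρ_m.
e = Δ ρ_m/(ρ_m − ρ_c) = 0.685 km × 3.272/0.414 = 5.41 km.

5.41 km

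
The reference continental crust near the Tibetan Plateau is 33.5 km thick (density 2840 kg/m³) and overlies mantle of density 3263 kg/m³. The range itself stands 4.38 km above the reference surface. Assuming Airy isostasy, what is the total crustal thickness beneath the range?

67.3 km

Root depth r = h ρ_c / (ρ_m − ρ_c) = 4.38 km × 2840 / 423 = 29.41 km.
Total thickness = T + h + r = 33.5 km + 4.38 km + 29.41 km = 67.3 km.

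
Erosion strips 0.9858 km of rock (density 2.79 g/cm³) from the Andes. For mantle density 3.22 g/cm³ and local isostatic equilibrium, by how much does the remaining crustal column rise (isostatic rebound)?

Unloading: uplift u = e ρ_c/ρ_m = 0.9858 km × 2.79/3.22 = 0.854 km.

0.854 km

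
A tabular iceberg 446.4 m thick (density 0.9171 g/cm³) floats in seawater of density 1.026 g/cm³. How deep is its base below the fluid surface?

Draft d = t ρ_obj/ρ_fluid = 446.4 m × 0.9171/1.026 = 399 m.

399 m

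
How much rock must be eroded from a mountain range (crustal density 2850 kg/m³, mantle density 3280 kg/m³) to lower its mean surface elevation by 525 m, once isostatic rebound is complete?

Net drop Δ = e − u = e − e ρ_c/ρ_m = e (ρ_m − ρ_c)/ρ_m.
e = Δ ρ_m/(ρ_m − ρ_c) = 525 m × 3280/430 = 4000 m.

4000 m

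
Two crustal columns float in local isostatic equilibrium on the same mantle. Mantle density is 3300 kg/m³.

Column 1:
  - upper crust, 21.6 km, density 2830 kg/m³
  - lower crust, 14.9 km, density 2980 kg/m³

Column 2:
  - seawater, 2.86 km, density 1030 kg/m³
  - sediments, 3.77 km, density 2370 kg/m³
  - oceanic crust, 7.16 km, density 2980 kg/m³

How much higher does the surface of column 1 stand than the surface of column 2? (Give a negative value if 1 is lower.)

For any compensation level in the mantle, the mantle terms cancel and isostasy reduces to e = (Σt_1 − Σt_2) − (Σ(ρt)_1 − Σ(ρt)_2) / ρ_m.
Σt_1 = 36.5 km; Σt_2 = 13.79 km; Σ(ρt)_1 = 105530; Σ(ρt)_2 = 33217.5 (in km·kg/m³).
e = (36.5 − 13.79) − (105530 − 33217.5) / 3300 = 0.797 km.

0.797 km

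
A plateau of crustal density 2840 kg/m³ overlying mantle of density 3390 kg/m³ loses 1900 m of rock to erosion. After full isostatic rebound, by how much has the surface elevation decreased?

Rebound u = e ρ_c/ρ_m = 1900 m × 2840/3390 = 1592 m.
Net surface drop = e − u = 1900 m − 1592 m = e (ρ_m − ρ_c)/ρ_m = 308 m.

308 m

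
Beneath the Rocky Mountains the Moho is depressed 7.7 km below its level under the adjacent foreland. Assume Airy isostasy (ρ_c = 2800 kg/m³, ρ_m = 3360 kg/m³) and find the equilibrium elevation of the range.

1.54 km

By Archimedes' principle applied to the lithosphere: ρ_c h = (ρ_m − ρ_c) r.
h = r (ρ_m − ρ_c) / ρ_c = 7.7 km × (3360 − 2800) / 2800 = 1.54 km.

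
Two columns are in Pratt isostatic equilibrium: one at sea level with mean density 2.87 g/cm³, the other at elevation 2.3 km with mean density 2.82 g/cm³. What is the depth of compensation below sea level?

130 km

ρ_ref D = ρ (D + h) → D (ρ_ref − ρ) = ρ h.
D = ρ h/(ρ_ref − ρ) = 2.82 × 2.3 km/(2.87 − 2.82) = 130 km.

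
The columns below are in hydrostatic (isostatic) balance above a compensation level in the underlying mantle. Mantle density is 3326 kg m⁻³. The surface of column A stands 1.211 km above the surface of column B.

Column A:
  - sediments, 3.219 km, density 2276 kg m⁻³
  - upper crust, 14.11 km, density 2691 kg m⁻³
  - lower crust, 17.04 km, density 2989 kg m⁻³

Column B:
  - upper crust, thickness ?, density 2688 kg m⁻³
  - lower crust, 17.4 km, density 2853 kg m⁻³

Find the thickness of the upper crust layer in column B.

9.13 km

Take the compensation level at the base of the deeper column (depth z_c below the surface of column A) and equate Σ ρ_i t_i down to z_c; mantle fills any gap and the z_c terms cancel.
Column A: 3.219×2276 + 14.11×2691 + 17.04×2989 + (z_c − 34.369)×3326
Column B: 1.211×0 + x×2688 + 17.4×2853 + (z_c − 1.211 − 17.4 − x)×3326
The z_c×3326 term appears on both sides and cancels. Collect the known terms of each column as K = Σ(ρt)_known − 3326 × (depth of known layers): K_A = 96229.014 − 3326×34.369 = −18082.28; K_B = 49642.2 − 3326×(1.211 + 17.4) = −12257.986.
Balance: K_A = K_B − x×(3326 − 2688), so x = (K_B − K_A)/(3326 − 2688) = 5824.29/638 = 9.13 km.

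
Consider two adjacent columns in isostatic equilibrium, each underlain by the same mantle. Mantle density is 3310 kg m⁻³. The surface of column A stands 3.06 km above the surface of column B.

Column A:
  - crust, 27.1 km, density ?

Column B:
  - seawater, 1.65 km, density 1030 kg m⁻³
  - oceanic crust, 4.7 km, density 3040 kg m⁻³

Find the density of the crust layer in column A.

Take the compensation level at the base of the deeper column (depth z_c below the surface of column A) and equate Σ ρ_i t_i down to z_c; mantle fills any gap and the z_c terms cancel.
Column A: 27.1×ρ + (z_c − 27.1)×3310
Column B: 3.06×0 + 1.65×1030 + 4.7×3040 + (z_c − 3.06 − 6.35)×3310
The z_c×3310 term appears on both sides and cancels. Collect the known terms of each column as K = Σ(ρt)_known − 3310 × (depth of known layers): K_A = 0 − 3310×27.1 = −89701; K_B = 15987.5 − 3310×(3.06 + 6.35) = −15159.6.
Balance: K_A + 27.1×ρ = K_B, so ρ = (K_B − K_A)/27.1 = 74541.4/27.1 = 2750 kg m⁻³.

2750 kg m⁻³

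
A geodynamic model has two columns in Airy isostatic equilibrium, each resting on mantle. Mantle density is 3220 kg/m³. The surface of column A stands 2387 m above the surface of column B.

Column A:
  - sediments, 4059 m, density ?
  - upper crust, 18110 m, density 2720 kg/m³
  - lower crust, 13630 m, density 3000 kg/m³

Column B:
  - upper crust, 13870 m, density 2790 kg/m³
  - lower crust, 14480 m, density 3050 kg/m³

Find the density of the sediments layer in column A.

Take the compensation level at the base of the deeper column (depth z_c below the surface of column A) and equate Σ ρ_i t_i down to z_c; mantle fills any gap and the z_c terms cancel.
Column A: 4059×ρ + 18110×2720 + 13630×3000 + (z_c − 35799)×3220
Column B: 2387×0 + 13870×2790 + 14480×3050 + (z_c − 2387 − 28350)×3220
The z_c×3220 term appears on both sides and cancels. Collect the known terms of each column as K = Σ(ρt)_known − 3220 × (depth of known layers): K_A = 90149200 − 3220×35799 = −25123580; K_B = 82861300 − 3220×(2387 + 28350) = −16111840.
Balance: K_A + 4059×ρ = K_B, so ρ = (K_B − K_A)/4059 = 9011740/4059 = 2220 kg/m³.

2220 kg/m³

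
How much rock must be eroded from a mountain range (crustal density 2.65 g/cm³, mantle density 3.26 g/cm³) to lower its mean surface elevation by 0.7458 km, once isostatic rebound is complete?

3.99 km

Net drop Δ = e − u = e − e ρ_c/ρ_m = e (ρ_m − ρ_c)/ρ_m.
e = Δ ρ_m/(ρ_m − ρ_c) = 0.7458 km × 3.26/0.61 = 3.99 km.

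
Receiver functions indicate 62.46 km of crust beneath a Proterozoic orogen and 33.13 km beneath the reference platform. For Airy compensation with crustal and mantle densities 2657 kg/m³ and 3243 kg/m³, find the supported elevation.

Excess crust Δ = 62.46 km − 33.13 km = 29.33 km, split between elevation h and root r with h + r = Δ.
Airy balance ρ_c h = (ρ_m − ρ_c) r gives r = h ρ_c/(ρ_m − ρ_c), so h (1 + ρ_c/(ρ_m − ρ_c)) = Δ, i.e. h = Δ (ρ_m − ρ_c)/ρ_m.
h = 29.33 km × 586/3243 = 5.3 km.

5.3 km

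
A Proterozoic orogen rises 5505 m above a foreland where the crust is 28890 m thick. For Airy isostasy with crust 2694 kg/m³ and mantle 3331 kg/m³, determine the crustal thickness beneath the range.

57700 m

Root depth r = h ρ_c / (ρ_m − ρ_c) = 5505 m × 2694 / 637 = 23280 m.
Total thickness = T + h + r = 28890 m + 5505 m + 23280 m = 57700 m.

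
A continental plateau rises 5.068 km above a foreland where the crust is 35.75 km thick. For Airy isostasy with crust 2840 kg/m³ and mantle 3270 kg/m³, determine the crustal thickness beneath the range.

74.3 km

Root depth r = h ρ_c / (ρ_m − ρ_c) = 5.068 km × 2840 / 430 = 33.47 km.
Total thickness = T + h + r = 35.75 km + 5.068 km + 33.47 km = 74.3 km.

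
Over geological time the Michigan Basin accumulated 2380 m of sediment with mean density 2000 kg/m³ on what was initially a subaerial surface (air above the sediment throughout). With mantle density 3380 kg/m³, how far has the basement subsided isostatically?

1410 m

Subaerial load: s = t ρ_sed / ρ_m = 2380 m × 2000/3380 = 1410 m.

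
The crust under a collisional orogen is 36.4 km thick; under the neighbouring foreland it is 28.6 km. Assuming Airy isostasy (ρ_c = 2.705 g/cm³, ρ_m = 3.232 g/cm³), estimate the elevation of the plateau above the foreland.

1.27 km

Excess crust Δ = 36.4 km − 28.6 km = 7.8 km, split between elevation h and root r with h + r = Δ.
Airy balance ρ_c h = (ρ_m − ρ_c) r gives r = h ρ_c/(ρ_m − ρ_c), so h (1 + ρ_c/(ρ_m − ρ_c)) = Δ, i.e. h = Δ (ρ_m − ρ_c)/ρ_m.
h = 7.8 km × 0.527/3.232 = 1.27 km.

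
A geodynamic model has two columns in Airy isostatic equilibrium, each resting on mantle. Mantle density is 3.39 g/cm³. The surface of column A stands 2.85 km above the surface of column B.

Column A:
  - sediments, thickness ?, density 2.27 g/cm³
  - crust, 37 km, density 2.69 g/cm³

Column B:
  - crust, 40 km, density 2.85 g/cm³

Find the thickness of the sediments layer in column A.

4.79 km

Take the compensation level at the base of the deeper column (depth z_c below the surface of column A) and equate Σ ρ_i t_i down to z_c; mantle fills any gap and the z_c terms cancel.
Column A: x×2.27 + 37×2.69 + (z_c − 37 − x)×3.39
Column B: 2.85×0 + 40×2.85 + (z_c − 2.85 − 40)×3.39
The z_c×3.39 term appears on both sides and cancels. Collect the known terms of each column as K = Σ(ρt)_known − 3.39 × (depth of known layers): K_A = 99.53 − 3.39×37 = −25.9; K_B = 114 − 3.39×(2.85 + 40) = −31.2615.
Balance: K_A − x×(3.39 − 2.27) = K_B, so x = (K_A − K_B)/(3.39 − 2.27) = 5.3615/1.12 = 4.79 km.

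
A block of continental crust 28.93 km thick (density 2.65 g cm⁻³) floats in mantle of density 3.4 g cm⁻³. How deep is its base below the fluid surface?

22.5 km

Draft d = t ρ_obj/ρ_fluid = 28.93 km × 2.65/3.4 = 22.5 km.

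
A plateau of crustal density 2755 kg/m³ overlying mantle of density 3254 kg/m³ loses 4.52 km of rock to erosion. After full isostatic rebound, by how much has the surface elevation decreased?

Rebound u = e ρ_c/ρ_m = 4.52 km × 2755/3254 = 3.827 km.
Net surface drop = e − u = 4.52 km − 3.827 km = e (ρ_m − ρ_c)/ρ_m = 0.693 km.

0.693 km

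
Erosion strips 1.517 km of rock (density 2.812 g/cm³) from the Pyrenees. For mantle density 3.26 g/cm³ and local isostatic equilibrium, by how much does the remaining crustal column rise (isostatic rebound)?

1.31 km

Unloading: uplift u = e ρ_c/ρ_m = 1.517 km × 2.812/3.26 = 1.31 km.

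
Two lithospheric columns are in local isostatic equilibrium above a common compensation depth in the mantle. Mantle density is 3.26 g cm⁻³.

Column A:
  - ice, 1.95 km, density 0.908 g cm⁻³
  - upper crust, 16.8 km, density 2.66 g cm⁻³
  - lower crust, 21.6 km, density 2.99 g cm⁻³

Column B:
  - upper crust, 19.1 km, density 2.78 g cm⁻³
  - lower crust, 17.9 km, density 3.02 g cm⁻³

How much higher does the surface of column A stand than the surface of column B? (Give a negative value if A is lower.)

2.16 km

For any compensation level in the mantle, the mantle terms cancel and isostasy reduces to e = (Σt_A − Σt_B) − (Σ(ρt)_A − Σ(ρt)_B) / ρ_m.
Σt_A = 40.35 km; Σt_B = 37 km; Σ(ρt)_A = 111.0426; Σ(ρt)_B = 107.156 (in km·g cm⁻³).
e = (40.35 − 37) − (111.0426 − 107.156) / 3.26 = 2.16 km.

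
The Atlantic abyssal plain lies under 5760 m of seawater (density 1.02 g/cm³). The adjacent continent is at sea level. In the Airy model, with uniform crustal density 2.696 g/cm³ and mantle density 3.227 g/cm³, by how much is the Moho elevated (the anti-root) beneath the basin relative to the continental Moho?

Isostatic balance requires: replacing crust with seawater at the top is compensated by replacing crust with mantle at the base: d (ρ_c − ρ_w) = a (ρ_m − ρ_c).
a = d (ρ_c − ρ_w)/(ρ_m − ρ_c) = 5760 m × 1.676/0.531 = 18200 m.

18200 m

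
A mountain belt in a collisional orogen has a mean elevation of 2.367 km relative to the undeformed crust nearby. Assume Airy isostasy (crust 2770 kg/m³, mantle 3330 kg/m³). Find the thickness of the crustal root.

For local isostatic compensation: the weight of the topography is balanced by the buoyancy of the root, ρ_c h = (ρ_m − ρ_c) r.
r = h · ρ_c / (ρ_m − ρ_c) = 2.367 km × 2770 / (3330 − 2770) = 11.7 km.

11.7 km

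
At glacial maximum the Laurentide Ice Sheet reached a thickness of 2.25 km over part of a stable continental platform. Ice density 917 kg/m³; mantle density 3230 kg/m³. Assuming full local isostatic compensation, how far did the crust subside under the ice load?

0.639 km

Balancing pressure at the compensation depth: the ice load ρ_ice t is balanced by mantle displaced below, ρ_m s.
s = t ρ_ice / ρ_m = 2.25 km × 917/3230 = 0.639 km.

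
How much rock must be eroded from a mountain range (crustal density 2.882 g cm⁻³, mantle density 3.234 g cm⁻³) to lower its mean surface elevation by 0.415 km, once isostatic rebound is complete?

Net drop Δ = e − u = e − e ρ_c/ρ_m = e (ρ_m − ρ_c)/ρ_m.
e = Δ ρ_m/(ρ_m − ρ_c) = 0.415 km × 3.234/0.352 = 3.81 km.

3.81 km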